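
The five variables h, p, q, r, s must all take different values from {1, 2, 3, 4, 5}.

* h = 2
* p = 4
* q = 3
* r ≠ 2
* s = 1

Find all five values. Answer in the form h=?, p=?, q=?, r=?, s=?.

h has just one choice, so h = 2.
p has just one choice, so p = 4. Strike 4 from r.
That leaves q = 3. Remove 3 from r.
That leaves s = 1. Eliminate 1 elsewhere: r.
r's domain is down to {5}, so r = 5.

h=2, p=4, q=3, r=5, s=1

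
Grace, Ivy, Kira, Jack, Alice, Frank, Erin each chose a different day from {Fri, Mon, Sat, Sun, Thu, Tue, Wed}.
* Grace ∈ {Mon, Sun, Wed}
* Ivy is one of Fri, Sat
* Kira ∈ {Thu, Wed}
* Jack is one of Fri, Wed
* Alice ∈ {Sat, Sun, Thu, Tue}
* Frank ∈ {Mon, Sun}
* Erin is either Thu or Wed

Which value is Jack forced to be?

Fri

The 7 variables together cover exactly {Fri, Mon, Sat, Sun, Thu, Tue, Wed} — 7 values for 7 variables — and Tue appears only in Alice's list, so Alice = Tue.
The 6 still-open variables together cover exactly {Fri, Mon, Sat, Sun, Thu, Wed} — 6 values for 6 variables — and Sat appears only in Ivy's list, so Ivy = Sat.
The 5 still-open variables together cover exactly {Fri, Mon, Sun, Thu, Wed} — 5 values for 5 variables — and Fri appears only in Jack's list, so Jack = Fri.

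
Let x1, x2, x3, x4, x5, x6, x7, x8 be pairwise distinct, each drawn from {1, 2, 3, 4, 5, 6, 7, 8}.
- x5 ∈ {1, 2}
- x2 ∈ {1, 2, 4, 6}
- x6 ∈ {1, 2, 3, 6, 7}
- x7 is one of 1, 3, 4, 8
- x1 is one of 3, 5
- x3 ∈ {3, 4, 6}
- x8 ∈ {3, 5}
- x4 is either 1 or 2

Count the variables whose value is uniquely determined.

Among the 8 variables, 7 fits only x6 (and all 8 values in {1, 2, 3, 4, 5, 6, 7, 8} must be used), so x6 = 7.
The 7 still-open variables draw from only 7 values {1, 2, 3, 4, 5, 6, 8}, so each is used; only x7 can be 8, hence x7 = 8.
x1 and x8 share exactly the 2 values {3, 5}; by pigeonhole those values go to them, so strike 3, 5 from x3.
x4 and x5 share exactly the 2 values {1, 2}; by pigeonhole those values go to them, so strike 1, 2 from x2.
Determined: x6=7, x7=8. The other variables each still have more than one consistent value. That makes 2.

2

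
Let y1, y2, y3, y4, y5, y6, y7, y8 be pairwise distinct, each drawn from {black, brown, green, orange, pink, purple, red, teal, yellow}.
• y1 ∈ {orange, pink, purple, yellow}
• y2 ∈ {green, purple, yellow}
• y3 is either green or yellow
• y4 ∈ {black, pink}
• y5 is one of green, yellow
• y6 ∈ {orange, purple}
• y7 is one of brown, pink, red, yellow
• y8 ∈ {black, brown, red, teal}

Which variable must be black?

y3 and y5 between them cover only {green, yellow} — a naked pair. Remove those values from y1, y2, y7.
y2's domain is down to {purple}, so y2 = purple. Remove purple from y1, y6.
y6 has just one choice, so y6 = orange. So y1 can't be orange.
y1 has just one choice, so y1 = pink. Eliminate pink elsewhere: y4, y7.
So black goes to y4.

y4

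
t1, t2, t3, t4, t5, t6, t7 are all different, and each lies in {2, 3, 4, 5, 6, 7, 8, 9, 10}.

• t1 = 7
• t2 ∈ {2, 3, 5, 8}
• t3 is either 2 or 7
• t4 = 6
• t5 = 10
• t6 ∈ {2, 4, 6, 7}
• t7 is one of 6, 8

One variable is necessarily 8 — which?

t1's domain is down to {7}, so t1 = 7. So t3, t6 can't be 7.
That leaves t3 = 2. So t2, t6 can't be 2.
That leaves t4 = 6. Eliminate 6 elsewhere: t6, t7.
So 8 goes to t7.

t7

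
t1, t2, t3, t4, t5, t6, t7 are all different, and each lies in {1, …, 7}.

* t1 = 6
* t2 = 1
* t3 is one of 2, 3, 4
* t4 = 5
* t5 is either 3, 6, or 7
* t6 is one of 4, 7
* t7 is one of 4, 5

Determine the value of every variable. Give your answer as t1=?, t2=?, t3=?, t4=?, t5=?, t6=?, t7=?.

t1 must be 6 (only option left). Strike 6 from t5.
t2's domain is down to {1}, so t2 = 1.
t4 has just one choice, so t4 = 5. Strike 5 from t7.
t7's domain is down to {4}, so t7 = 4. Eliminate 4 elsewhere: t3, t6.
That leaves t6 = 7. So t5 can't be 7.
That leaves t5 = 3. Eliminate 3 elsewhere: t3.
That leaves t3 = 2.

t1=6, t2=1, t3=2, t4=5, t5=3, t6=7, t7=4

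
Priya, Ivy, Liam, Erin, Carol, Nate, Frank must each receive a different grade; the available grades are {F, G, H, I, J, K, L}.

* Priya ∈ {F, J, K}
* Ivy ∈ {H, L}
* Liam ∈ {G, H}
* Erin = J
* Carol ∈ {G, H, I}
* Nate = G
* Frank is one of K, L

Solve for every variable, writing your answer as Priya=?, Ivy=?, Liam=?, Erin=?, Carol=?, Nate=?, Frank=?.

Priya=F, Ivy=L, Liam=H, Erin=J, Carol=I, Nate=G, Frank=K

Erin must be J (only option left). Remove J from Priya.
Nate has just one choice, so Nate = G. So Liam, Carol can't be G.
Liam has just one choice, so Liam = H. So Ivy, Carol can't be H.
Carol's domain is down to {I}, so Carol = I.
That leaves Ivy = L. So Frank can't be L.
Frank's domain is down to {K}, so Frank = K. Remove K from Priya.
Priya's domain is down to {F}, so Priya = F.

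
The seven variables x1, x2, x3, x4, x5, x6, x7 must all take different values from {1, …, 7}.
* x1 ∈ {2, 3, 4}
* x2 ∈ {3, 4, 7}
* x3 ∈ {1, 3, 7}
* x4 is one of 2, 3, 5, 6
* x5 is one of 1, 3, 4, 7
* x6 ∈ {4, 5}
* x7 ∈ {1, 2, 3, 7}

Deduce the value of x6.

The 7 variables together cover exactly {1, 2, 3, 4, 5, 6, 7} — 7 values for 7 variables — and 6 appears only in x4's list, so x4 = 6.
The 6 still-open variables draw from only 6 values {1, 2, 3, 4, 5, 7}, so each is used; only x6 can be 5, hence x6 = 5.

5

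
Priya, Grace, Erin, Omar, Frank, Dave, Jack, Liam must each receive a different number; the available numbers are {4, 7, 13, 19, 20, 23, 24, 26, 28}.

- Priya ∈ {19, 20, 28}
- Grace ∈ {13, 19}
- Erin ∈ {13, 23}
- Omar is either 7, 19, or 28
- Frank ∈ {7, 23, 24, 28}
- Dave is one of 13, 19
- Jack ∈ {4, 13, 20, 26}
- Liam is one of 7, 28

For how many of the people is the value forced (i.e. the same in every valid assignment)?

Grace and Dave between them cover only {13, 19} — a naked pair. Remove those values from Priya, Erin, Omar, Jack.
Erin has just one choice, so Erin = 23. Strike 23 from Frank.
Omar and Liam between them cover only {7, 28} — a naked pair. Remove those values from Priya, Frank.
Priya's domain is down to {20}, so Priya = 20. Eliminate 20 elsewhere: Jack.
That leaves Frank = 24.
Determined: Priya=20, Erin=23, Frank=24. The other people each still have more than one consistent value. That makes 3.

3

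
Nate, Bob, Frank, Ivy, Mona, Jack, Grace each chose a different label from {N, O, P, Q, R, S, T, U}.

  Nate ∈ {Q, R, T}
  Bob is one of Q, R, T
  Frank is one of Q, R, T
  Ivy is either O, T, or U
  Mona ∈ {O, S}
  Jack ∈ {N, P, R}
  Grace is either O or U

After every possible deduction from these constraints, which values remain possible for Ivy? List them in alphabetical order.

Nate, Bob, Frank between them cover only {Q, R, T} — a naked triple. Remove those values from Ivy, Jack.
The 2 variables Ivy and Grace are confined to {O, U}, which locks those values in; drop them from Mona.
That leaves Mona = S.
No further eliminations apply; Ivy can still be any of O, U.

O, U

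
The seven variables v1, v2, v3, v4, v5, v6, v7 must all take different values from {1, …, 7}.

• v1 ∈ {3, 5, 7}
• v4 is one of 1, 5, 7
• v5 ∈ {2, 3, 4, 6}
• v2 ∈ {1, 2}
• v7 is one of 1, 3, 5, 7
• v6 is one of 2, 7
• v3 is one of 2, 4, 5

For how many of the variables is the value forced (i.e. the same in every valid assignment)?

The 7 variables draw from only 7 values {1, 2, 3, 4, 5, 6, 7}, so each is used; only v5 can be 6, hence v5 = 6.
The 6 still-open variables draw from only 6 values {1, 2, 3, 4, 5, 7}, so each is used; only v3 can be 4, hence v3 = 4.
Determined: v3=4, v5=6. The other variables each still have more than one consistent value. That makes 2.

2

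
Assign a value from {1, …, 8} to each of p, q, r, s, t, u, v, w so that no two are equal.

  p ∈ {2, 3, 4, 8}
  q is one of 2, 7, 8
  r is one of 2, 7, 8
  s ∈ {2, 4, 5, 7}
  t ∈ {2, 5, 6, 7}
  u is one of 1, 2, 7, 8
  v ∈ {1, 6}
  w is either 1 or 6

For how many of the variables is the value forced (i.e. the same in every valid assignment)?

The 8 variables together cover exactly {1, 2, 3, 4, 5, 6, 7, 8} — 8 values for 8 variables — and 3 appears only in p's list, so p = 3.
Among the 7 still-open variables, 4 fits only s (and all 7 values in {1, 2, 4, 5, 6, 7, 8} must be used), so s = 4.
The 6 still-open variables draw from only 6 values {1, 2, 5, 6, 7, 8}, so each is used; only t can be 5, hence t = 5.
v and w share exactly the 2 values {1, 6}; by pigeonhole those values go to them, so strike 1, 6 from u.
Determined: p=3, s=4, t=5. The other variables each still have more than one consistent value. That makes 3.

3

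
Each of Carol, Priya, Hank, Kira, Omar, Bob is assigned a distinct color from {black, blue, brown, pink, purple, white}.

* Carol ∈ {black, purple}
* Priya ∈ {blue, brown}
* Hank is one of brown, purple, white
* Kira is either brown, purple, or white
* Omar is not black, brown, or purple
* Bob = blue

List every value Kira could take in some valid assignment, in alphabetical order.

purple, white

Bob must be blue (only option left). So Priya, Omar can't be blue.
Priya must be brown (only option left). So Hank, Kira can't be brown.
Among the 4 still-open variables, black fits only Carol (and all 4 values in {black, pink, purple, white} must be used), so Carol = black.
Among the 3 still-open variables, pink fits only Omar (and all 3 values in {pink, purple, white} must be used), so Omar = pink.
No further eliminations apply; Kira can still be any of purple, white.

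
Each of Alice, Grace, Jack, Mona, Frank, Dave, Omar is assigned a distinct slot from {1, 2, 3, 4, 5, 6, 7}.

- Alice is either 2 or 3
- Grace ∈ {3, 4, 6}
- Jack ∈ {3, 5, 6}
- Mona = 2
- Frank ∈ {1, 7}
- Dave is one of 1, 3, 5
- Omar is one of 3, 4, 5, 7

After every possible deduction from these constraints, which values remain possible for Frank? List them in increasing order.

1, 7

Mona must be 2 (only option left). Remove 2 from Alice.
That leaves Alice = 3. So Grace, Jack, Dave, Omar can't be 3.
No further eliminations apply; Frank can still be any of 1, 7.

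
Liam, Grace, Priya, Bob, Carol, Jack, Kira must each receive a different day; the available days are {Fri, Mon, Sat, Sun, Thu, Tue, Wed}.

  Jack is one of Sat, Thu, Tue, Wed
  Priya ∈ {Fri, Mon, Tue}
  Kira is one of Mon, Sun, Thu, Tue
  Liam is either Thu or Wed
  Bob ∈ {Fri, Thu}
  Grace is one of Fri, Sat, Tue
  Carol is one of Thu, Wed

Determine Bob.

Fri

The 7 variables draw from only 7 values {Fri, Mon, Sat, Sun, Thu, Tue, Wed}, so each is used; only Kira can be Sun, hence Kira = Sun.
Among the 6 still-open variables, Mon fits only Priya (and all 6 values in {Fri, Mon, Sat, Thu, Tue, Wed} must be used), so Priya = Mon.
Liam and Carol share exactly the 2 values {Thu, Wed}; by pigeonhole those values go to them, so strike Thu, Wed from Bob, Jack.
So Bob = Fri.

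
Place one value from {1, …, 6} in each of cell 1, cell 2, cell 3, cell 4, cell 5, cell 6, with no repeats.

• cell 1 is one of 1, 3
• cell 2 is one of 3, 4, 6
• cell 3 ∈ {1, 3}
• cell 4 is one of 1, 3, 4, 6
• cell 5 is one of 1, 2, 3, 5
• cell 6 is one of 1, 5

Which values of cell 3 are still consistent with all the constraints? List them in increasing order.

Among the 6 variables, 2 fits only cell 5 (and all 6 values in {1, 2, 3, 4, 5, 6} must be used), so cell 5 = 2.
The 5 still-open variables draw from only 5 values {1, 3, 4, 5, 6}, so each is used; only cell 6 can be 5, hence cell 6 = 5.
cell 1 and cell 3 between them cover only {1, 3} — a naked pair. Remove those values from cell 2, cell 4.
No further eliminations apply; cell 3 can still be any of 1, 3.

1, 3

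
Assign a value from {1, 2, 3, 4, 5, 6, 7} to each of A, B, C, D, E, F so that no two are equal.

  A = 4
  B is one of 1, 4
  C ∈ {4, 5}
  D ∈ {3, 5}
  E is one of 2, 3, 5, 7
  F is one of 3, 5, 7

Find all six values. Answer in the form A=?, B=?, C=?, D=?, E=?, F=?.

A=4, B=1, C=5, D=3, E=2, F=7

A's domain is down to {4}, so A = 4. Eliminate 4 elsewhere: B, C.
B has just one choice, so B = 1.
C has just one choice, so C = 5. Strike 5 from D, E, F.
D has just one choice, so D = 3. Strike 3 from E, F.
F has just one choice, so F = 7. Remove 7 from E.
E's domain is down to {2}, so E = 2.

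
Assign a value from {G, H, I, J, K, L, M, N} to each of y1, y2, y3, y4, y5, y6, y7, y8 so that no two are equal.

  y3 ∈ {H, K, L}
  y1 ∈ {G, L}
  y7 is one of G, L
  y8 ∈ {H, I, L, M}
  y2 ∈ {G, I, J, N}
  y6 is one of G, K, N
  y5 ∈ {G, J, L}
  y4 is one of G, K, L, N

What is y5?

Among the 8 variables, M fits only y8 (and all 8 values in {G, H, I, J, K, L, M, N} must be used), so y8 = M.
The 7 still-open variables together cover exactly {G, H, I, J, K, L, N} — 7 values for 7 variables — and H appears only in y3's list, so y3 = H.
Among the 6 still-open variables, I fits only y2 (and all 6 values in {G, I, J, K, L, N} must be used), so y2 = I.
The 5 still-open variables draw from only 5 values {G, J, K, L, N}, so each is used; only y5 can be J, hence y5 = J.

J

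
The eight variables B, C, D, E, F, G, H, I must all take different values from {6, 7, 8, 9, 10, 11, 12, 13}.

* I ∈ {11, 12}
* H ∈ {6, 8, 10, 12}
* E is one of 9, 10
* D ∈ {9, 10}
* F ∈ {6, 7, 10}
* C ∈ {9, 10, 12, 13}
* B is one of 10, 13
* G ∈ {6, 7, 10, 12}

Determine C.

The 8 variables draw from only 8 values {6, 7, 8, 9, 10, 11, 12, 13}, so each is used; only H can be 8, hence H = 8.
The 7 still-open variables draw from only 7 values {6, 7, 9, 10, 11, 12, 13}, so each is used; only I can be 11, hence I = 11.
D and E between them cover only {9, 10} — a naked pair. Remove those values from B, C, F, G.
B must be 13 (only option left). So C can't be 13.
So C = 12.

12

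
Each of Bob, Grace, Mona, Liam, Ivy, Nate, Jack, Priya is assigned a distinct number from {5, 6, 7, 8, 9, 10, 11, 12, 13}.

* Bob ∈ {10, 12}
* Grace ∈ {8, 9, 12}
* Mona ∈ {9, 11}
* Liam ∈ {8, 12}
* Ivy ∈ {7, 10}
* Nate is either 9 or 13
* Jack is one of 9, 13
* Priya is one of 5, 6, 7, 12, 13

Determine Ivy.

The 2 variables Nate and Jack are confined to {9, 13}, which locks those values in; drop them from Grace, Mona, Priya.
Mona must be 11 (only option left).
Grace and Liam share exactly the 2 values {8, 12}; by pigeonhole those values go to them, so strike 8, 12 from Bob, Priya.
Bob's domain is down to {10}, so Bob = 10. Remove 10 from Ivy.
So Ivy = 7.

7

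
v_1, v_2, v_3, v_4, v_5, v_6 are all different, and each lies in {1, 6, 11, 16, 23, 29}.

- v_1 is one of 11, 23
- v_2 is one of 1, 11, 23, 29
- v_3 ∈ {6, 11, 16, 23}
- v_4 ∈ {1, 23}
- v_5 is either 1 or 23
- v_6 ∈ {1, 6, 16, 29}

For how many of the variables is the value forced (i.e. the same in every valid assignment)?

2

v_4 and v_5 between them cover only {1, 23} — a naked pair. Remove those values from v_1, v_2, v_3, v_6.
v_1's domain is down to {11}, so v_1 = 11. Strike 11 from v_2, v_3.
That leaves v_2 = 29. Remove 29 from v_6.
Determined: v_1=11, v_2=29. The other variables each still have more than one consistent value. That makes 2.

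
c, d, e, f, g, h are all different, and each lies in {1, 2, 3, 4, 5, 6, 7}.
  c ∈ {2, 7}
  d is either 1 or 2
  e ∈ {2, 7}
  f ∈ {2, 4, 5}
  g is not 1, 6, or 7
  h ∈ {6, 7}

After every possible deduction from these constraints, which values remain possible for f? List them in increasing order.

4, 5

c and e share exactly the 2 values {2, 7}; by pigeonhole those values go to them, so strike 2, 7 from d, f, g, h.
d's domain is down to {1}, so d = 1.
h's domain is down to {6}, so h = 6.
No further eliminations apply; f can still be any of 4, 5.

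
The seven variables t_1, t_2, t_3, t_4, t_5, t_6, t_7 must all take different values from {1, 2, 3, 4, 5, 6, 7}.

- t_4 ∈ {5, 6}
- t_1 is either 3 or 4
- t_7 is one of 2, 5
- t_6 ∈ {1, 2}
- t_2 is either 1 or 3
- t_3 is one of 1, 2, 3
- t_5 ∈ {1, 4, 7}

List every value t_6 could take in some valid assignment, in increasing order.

The 7 variables draw from only 7 values {1, 2, 3, 4, 5, 6, 7}, so each is used; only t_4 can be 6, hence t_4 = 6.
Among the 6 still-open variables, 5 fits only t_7 (and all 6 values in {1, 2, 3, 4, 5, 7} must be used), so t_7 = 5.
The 5 still-open variables together cover exactly {1, 2, 3, 4, 7} — 5 values for 5 variables — and 7 appears only in t_5's list, so t_5 = 7.
The 4 still-open variables together cover exactly {1, 2, 3, 4} — 4 values for 4 variables — and 4 appears only in t_1's list, so t_1 = 4.
No further eliminations apply; t_6 can still be any of 1, 2.

1, 2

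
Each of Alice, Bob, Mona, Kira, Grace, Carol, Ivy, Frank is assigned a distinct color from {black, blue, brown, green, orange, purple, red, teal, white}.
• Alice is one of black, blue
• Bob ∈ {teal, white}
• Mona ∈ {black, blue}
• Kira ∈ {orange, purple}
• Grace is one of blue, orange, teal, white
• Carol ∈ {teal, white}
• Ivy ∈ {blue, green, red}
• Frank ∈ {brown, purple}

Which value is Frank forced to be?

Alice and Mona share exactly the 2 values {black, blue}; by pigeonhole those values go to them, so strike black, blue from Grace, Ivy.
Bob and Carol share exactly the 2 values {teal, white}; by pigeonhole those values go to them, so strike teal, white from Grace.
Grace has just one choice, so Grace = orange. Remove orange from Kira.
Kira has just one choice, so Kira = purple. Remove purple from Frank.
So Frank = brown.

brown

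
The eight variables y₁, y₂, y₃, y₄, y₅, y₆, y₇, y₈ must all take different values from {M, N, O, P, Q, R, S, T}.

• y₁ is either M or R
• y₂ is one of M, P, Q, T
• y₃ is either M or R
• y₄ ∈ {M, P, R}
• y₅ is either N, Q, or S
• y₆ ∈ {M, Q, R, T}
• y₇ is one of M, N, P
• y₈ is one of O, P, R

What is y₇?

The 8 variables draw from only 8 values {M, N, O, P, Q, R, S, T}, so each is used; only y₈ can be O, hence y₈ = O.
The 7 still-open variables draw from only 7 values {M, N, P, Q, R, S, T}, so each is used; only y₅ can be S, hence y₅ = S.
The 6 still-open variables draw from only 6 values {M, N, P, Q, R, T}, so each is used; only y₇ can be N, hence y₇ = N.

N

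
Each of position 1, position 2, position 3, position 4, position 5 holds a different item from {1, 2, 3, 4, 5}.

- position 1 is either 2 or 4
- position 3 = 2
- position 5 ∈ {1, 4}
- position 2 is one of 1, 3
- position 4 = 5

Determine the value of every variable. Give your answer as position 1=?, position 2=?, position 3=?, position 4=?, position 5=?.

position 3's domain is down to {2}, so position 3 = 2. So position 1 can't be 2.
That leaves position 4 = 5.
position 1 has just one choice, so position 1 = 4. So position 5 can't be 4.
That leaves position 5 = 1. Eliminate 1 elsewhere: position 2.
position 2 has just one choice, so position 2 = 3.

position 1=4, position 2=3, position 3=2, position 4=5, position 5=1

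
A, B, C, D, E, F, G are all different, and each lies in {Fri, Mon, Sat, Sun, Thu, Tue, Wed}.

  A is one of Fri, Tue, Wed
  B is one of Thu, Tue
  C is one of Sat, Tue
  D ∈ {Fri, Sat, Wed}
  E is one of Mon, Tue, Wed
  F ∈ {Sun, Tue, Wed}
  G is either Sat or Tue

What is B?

Thu

The 7 variables draw from only 7 values {Fri, Mon, Sat, Sun, Thu, Tue, Wed}, so each is used; only E can be Mon, hence E = Mon.
Among the 6 still-open variables, Sun fits only F (and all 6 values in {Fri, Sat, Sun, Thu, Tue, Wed} must be used), so F = Sun.
The 5 still-open variables draw from only 5 values {Fri, Sat, Thu, Tue, Wed}, so each is used; only B can be Thu, hence B = Thu.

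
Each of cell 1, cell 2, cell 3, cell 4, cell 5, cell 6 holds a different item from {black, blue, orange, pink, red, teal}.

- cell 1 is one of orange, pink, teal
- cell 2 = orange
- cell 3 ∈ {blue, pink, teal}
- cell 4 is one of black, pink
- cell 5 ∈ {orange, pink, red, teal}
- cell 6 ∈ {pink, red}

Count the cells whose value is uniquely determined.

3

cell 2 has just one choice, so cell 2 = orange. So cell 1, cell 5 can't be orange.
Among the 5 still-open variables, black fits only cell 4 (and all 5 values in {black, blue, pink, red, teal} must be used), so cell 4 = black.
Among the 4 still-open variables, blue fits only cell 3 (and all 4 values in {blue, pink, red, teal} must be used), so cell 3 = blue.
Determined: cell 2=orange, cell 3=blue, cell 4=black. The other cells each still have more than one consistent value. That makes 3.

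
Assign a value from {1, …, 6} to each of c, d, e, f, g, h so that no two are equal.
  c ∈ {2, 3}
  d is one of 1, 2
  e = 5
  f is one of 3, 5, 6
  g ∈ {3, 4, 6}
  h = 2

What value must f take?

e must be 5 (only option left). Strike 5 from f.
h has just one choice, so h = 2. Remove 2 from c, d.
c has just one choice, so c = 3. Strike 3 from f, g.
So f = 6.

6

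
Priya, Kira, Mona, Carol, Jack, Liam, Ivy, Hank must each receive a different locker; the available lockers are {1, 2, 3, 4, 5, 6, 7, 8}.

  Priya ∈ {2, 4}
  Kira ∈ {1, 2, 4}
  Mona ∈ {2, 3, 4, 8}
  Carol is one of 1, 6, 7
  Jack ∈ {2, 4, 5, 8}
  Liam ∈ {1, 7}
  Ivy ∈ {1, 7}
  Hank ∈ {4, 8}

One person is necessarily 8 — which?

Hank

The 8 variables draw from only 8 values {1, 2, 3, 4, 5, 6, 7, 8}, so each is used; only Mona can be 3, hence Mona = 3.
Among the 7 still-open variables, 5 fits only Jack (and all 7 values in {1, 2, 4, 5, 6, 7, 8} must be used), so Jack = 5.
Among the 6 still-open variables, 6 fits only Carol (and all 6 values in {1, 2, 4, 6, 7, 8} must be used), so Carol = 6.
The 5 still-open variables together cover exactly {1, 2, 4, 7, 8} — 5 values for 5 variables — and 8 appears only in Hank's list, so Hank = 8.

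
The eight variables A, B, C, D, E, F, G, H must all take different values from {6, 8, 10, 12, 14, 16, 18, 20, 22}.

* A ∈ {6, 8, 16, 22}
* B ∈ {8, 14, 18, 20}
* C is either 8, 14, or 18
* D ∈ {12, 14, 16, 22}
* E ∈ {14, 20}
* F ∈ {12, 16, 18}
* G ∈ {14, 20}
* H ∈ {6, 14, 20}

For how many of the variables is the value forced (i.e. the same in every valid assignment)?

The 2 variables E and G are confined to {14, 20}, which locks those values in; drop them from B, C, D, H.
H's domain is down to {6}, so H = 6. Eliminate 6 elsewhere: A.
B and C between them cover only {8, 18} — a naked pair. Remove those values from A, F.
Determined: H=6. The other variables each still have more than one consistent value. That makes 1.

1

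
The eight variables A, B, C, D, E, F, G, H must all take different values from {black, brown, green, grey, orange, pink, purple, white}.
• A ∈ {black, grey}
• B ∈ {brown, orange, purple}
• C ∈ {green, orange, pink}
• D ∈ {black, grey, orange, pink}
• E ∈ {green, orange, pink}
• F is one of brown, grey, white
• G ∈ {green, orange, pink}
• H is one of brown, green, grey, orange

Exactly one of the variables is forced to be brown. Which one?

H

Among the 8 variables, purple fits only B (and all 8 values in {black, brown, green, grey, orange, pink, purple, white} must be used), so B = purple.
The 7 still-open variables together cover exactly {black, brown, green, grey, orange, pink, white} — 7 values for 7 variables — and white appears only in F's list, so F = white.
The 6 still-open variables together cover exactly {black, brown, green, grey, orange, pink} — 6 values for 6 variables — and brown appears only in H's list, so H = brown.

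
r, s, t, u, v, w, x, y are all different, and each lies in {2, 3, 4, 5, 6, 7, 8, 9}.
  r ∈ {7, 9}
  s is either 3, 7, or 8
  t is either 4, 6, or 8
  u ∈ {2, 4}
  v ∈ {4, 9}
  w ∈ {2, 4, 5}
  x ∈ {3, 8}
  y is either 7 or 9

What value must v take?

The 8 variables draw from only 8 values {2, 3, 4, 5, 6, 7, 8, 9}, so each is used; only w can be 5, hence w = 5.
The 7 still-open variables draw from only 7 values {2, 3, 4, 6, 7, 8, 9}, so each is used; only u can be 2, hence u = 2.
The 6 still-open variables together cover exactly {3, 4, 6, 7, 8, 9} — 6 values for 6 variables — and 6 appears only in t's list, so t = 6.
The 5 still-open variables draw from only 5 values {3, 4, 7, 8, 9}, so each is used; only v can be 4, hence v = 4.

4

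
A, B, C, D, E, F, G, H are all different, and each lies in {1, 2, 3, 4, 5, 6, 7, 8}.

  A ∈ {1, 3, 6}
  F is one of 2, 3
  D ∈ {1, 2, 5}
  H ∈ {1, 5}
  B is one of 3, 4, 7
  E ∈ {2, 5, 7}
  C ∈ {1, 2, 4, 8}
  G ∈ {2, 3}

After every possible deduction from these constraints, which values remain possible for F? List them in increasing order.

2, 3

Among the 8 variables, 6 fits only A (and all 8 values in {1, 2, 3, 4, 5, 6, 7, 8} must be used), so A = 6.
The 7 still-open variables draw from only 7 values {1, 2, 3, 4, 5, 7, 8}, so each is used; only C can be 8, hence C = 8.
The 6 still-open variables draw from only 6 values {1, 2, 3, 4, 5, 7}, so each is used; only B can be 4, hence B = 4.
The 5 still-open variables draw from only 5 values {1, 2, 3, 5, 7}, so each is used; only E can be 7, hence E = 7.
F and G share exactly the 2 values {2, 3}; by pigeonhole those values go to them, so strike 2, 3 from D.
No further eliminations apply; F can still be any of 2, 3.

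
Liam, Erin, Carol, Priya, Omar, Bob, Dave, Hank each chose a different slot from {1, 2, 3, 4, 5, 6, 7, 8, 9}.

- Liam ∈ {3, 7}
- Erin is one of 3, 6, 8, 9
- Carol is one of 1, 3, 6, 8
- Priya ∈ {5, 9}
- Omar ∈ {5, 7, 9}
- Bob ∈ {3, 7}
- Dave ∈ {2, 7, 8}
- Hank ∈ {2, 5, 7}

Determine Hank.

2

The 8 variables together cover exactly {1, 2, 3, 5, 6, 7, 8, 9} — 8 values for 8 variables — and 1 appears only in Carol's list, so Carol = 1.
The 7 still-open variables together cover exactly {2, 3, 5, 6, 7, 8, 9} — 7 values for 7 variables — and 6 appears only in Erin's list, so Erin = 6.
Among the 6 still-open variables, 8 fits only Dave (and all 6 values in {2, 3, 5, 7, 8, 9} must be used), so Dave = 8.
Among the 5 still-open variables, 2 fits only Hank (and all 5 values in {2, 3, 5, 7, 9} must be used), so Hank = 2.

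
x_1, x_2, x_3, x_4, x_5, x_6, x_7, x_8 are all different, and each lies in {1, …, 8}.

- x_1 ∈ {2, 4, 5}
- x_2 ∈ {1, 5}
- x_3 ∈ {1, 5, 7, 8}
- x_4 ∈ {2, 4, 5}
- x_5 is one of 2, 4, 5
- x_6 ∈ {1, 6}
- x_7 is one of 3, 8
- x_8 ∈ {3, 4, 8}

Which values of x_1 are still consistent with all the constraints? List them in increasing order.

The 8 variables together cover exactly {1, 2, 3, 4, 5, 6, 7, 8} — 8 values for 8 variables — and 6 appears only in x_6's list, so x_6 = 6.
The 7 still-open variables together cover exactly {1, 2, 3, 4, 5, 7, 8} — 7 values for 7 variables — and 7 appears only in x_3's list, so x_3 = 7.
The 6 still-open variables together cover exactly {1, 2, 3, 4, 5, 8} — 6 values for 6 variables — and 1 appears only in x_2's list, so x_2 = 1.
x_1, x_4, x_5 share exactly the 3 values {2, 4, 5}; by pigeonhole those values go to them, so strike 2, 4, 5 from x_8.
No further eliminations apply; x_1 can still be any of 2, 4, 5.

2, 4, 5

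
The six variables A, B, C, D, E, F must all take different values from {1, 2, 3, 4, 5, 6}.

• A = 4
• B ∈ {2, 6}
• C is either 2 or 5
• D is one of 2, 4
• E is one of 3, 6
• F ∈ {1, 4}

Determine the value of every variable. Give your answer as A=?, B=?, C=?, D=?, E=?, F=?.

A=4, B=6, C=5, D=2, E=3, F=1

A has just one choice, so A = 4. Eliminate 4 elsewhere: D, F.
That leaves D = 2. Strike 2 from B, C.
That leaves F = 1.
B's domain is down to {6}, so B = 6. Strike 6 from E.
That leaves C = 5.
That leaves E = 3.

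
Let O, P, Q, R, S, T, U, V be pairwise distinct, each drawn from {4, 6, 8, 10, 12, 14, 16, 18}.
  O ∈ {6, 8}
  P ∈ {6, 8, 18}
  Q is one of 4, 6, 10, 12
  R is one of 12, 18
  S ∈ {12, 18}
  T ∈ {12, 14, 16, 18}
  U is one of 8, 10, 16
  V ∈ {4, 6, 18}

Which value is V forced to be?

4

The 8 variables together cover exactly {4, 6, 8, 10, 12, 14, 16, 18} — 8 values for 8 variables — and 14 appears only in T's list, so T = 14.
The 7 still-open variables draw from only 7 values {4, 6, 8, 10, 12, 16, 18}, so each is used; only U can be 16, hence U = 16.
The 6 still-open variables together cover exactly {4, 6, 8, 10, 12, 18} — 6 values for 6 variables — and 10 appears only in Q's list, so Q = 10.
The 5 still-open variables draw from only 5 values {4, 6, 8, 12, 18}, so each is used; only V can be 4, hence V = 4.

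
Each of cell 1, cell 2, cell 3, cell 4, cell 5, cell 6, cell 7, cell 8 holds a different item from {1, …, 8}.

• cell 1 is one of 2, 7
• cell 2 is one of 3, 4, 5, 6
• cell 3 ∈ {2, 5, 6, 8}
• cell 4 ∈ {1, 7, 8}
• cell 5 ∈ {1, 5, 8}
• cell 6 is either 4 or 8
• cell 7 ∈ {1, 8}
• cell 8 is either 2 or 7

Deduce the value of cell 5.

The 8 variables together cover exactly {1, 2, 3, 4, 5, 6, 7, 8} — 8 values for 8 variables — and 3 appears only in cell 2's list, so cell 2 = 3.
The 7 still-open variables together cover exactly {1, 2, 4, 5, 6, 7, 8} — 7 values for 7 variables — and 4 appears only in cell 6's list, so cell 6 = 4.
Among the 6 still-open variables, 6 fits only cell 3 (and all 6 values in {1, 2, 5, 6, 7, 8} must be used), so cell 3 = 6.
The 5 still-open variables together cover exactly {1, 2, 5, 7, 8} — 5 values for 5 variables — and 5 appears only in cell 5's list, so cell 5 = 5.

5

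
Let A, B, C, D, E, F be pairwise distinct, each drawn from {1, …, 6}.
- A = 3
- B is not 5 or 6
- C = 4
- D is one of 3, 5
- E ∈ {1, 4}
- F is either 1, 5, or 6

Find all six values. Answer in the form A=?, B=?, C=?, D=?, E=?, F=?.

A has just one choice, so A = 3. Remove 3 from B, D.
C's domain is down to {4}, so C = 4. Strike 4 from B, E.
D's domain is down to {5}, so D = 5. Strike 5 from F.
E must be 1 (only option left). Strike 1 from B, F.
F has just one choice, so F = 6.
B must be 2 (only option left).

A=3, B=2, C=4, D=5, E=1, F=6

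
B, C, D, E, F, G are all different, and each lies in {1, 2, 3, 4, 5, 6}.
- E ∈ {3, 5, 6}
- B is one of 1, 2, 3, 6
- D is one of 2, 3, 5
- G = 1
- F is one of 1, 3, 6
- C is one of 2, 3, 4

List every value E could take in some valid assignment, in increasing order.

G's domain is down to {1}, so G = 1. So B, F can't be 1.
Among the 5 still-open variables, 4 fits only C (and all 5 values in {2, 3, 4, 5, 6} must be used), so C = 4.
No further eliminations apply; E can still be any of 3, 5, 6.

3, 5, 6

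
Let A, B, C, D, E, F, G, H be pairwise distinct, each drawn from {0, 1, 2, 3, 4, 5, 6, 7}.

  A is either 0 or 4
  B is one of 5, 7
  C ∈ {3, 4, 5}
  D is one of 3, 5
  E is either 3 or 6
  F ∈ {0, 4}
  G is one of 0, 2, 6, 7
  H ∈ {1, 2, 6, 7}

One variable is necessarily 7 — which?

B

The 8 variables draw from only 8 values {0, 1, 2, 3, 4, 5, 6, 7}, so each is used; only H can be 1, hence H = 1.
Among the 7 still-open variables, 2 fits only G (and all 7 values in {0, 2, 3, 4, 5, 6, 7} must be used), so G = 2.
Among the 6 still-open variables, 6 fits only E (and all 6 values in {0, 3, 4, 5, 6, 7} must be used), so E = 6.
The 5 still-open variables together cover exactly {0, 3, 4, 5, 7} — 5 values for 5 variables — and 7 appears only in B's list, so B = 7.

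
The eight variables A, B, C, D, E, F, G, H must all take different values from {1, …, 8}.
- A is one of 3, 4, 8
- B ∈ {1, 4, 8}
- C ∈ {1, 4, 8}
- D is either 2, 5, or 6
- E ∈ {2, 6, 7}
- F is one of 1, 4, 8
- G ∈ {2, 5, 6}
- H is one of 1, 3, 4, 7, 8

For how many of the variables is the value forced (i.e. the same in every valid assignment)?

B, C, F share exactly the 3 values {1, 4, 8}; by pigeonhole those values go to them, so strike 1, 4, 8 from A, H.
A has just one choice, so A = 3. Remove 3 from H.
H must be 7 (only option left). So E can't be 7.
Determined: A=3, H=7. The other variables each still have more than one consistent value. That makes 2.

2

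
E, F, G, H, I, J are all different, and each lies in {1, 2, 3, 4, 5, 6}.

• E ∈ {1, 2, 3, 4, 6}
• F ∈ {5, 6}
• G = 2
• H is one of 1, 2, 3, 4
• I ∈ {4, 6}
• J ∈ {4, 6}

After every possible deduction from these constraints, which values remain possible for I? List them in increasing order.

G's domain is down to {2}, so G = 2. Strike 2 from E, H.
Among the 5 still-open variables, 5 fits only F (and all 5 values in {1, 3, 4, 5, 6} must be used), so F = 5.
I and J between them cover only {4, 6} — a naked pair. Remove those values from E, H.
No further eliminations apply; I can still be any of 4, 6.

4, 6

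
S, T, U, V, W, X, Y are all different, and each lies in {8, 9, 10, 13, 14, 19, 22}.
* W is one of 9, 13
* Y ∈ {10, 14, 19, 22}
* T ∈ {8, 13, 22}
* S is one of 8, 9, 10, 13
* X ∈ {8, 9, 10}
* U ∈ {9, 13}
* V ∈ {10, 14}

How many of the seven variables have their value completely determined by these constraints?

3

The 7 variables together cover exactly {8, 9, 10, 13, 14, 19, 22} — 7 values for 7 variables — and 19 appears only in Y's list, so Y = 19.
Among the 6 still-open variables, 14 fits only V (and all 6 values in {8, 9, 10, 13, 14, 22} must be used), so V = 14.
The 5 still-open variables draw from only 5 values {8, 9, 10, 13, 22}, so each is used; only T can be 22, hence T = 22.
The 2 variables U and W are confined to {9, 13}, which locks those values in; drop them from S, X.
Determined: T=22, V=14, Y=19. The other variables each still have more than one consistent value. That makes 3.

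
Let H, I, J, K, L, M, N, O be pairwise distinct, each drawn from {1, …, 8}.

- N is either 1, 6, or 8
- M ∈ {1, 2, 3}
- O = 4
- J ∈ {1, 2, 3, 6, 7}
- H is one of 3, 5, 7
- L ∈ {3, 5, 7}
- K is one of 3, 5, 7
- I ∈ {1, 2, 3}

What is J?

6

O's domain is down to {4}, so O = 4.
Among the 7 still-open variables, 8 fits only N (and all 7 values in {1, 2, 3, 5, 6, 7, 8} must be used), so N = 8.
Among the 6 still-open variables, 6 fits only J (and all 6 values in {1, 2, 3, 5, 6, 7} must be used), so J = 6.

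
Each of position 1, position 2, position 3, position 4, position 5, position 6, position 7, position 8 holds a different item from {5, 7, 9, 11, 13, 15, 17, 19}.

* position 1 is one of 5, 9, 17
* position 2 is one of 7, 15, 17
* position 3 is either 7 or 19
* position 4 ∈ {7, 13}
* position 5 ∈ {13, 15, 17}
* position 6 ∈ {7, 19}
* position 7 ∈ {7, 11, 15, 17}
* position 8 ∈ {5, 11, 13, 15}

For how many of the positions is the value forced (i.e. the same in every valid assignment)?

The 8 variables draw from only 8 values {5, 7, 9, 11, 13, 15, 17, 19}, so each is used; only position 1 can be 9, hence position 1 = 9.
The 7 still-open variables together cover exactly {5, 7, 11, 13, 15, 17, 19} — 7 values for 7 variables — and 5 appears only in position 8's list, so position 8 = 5.
Among the 6 still-open variables, 11 fits only position 7 (and all 6 values in {7, 11, 13, 15, 17, 19} must be used), so position 7 = 11.
position 3 and position 6 share exactly the 2 values {7, 19}; by pigeonhole those values go to them, so strike 7, 19 from position 2, position 4.
That leaves position 4 = 13. Strike 13 from position 5.
Determined: position 1=9, position 4=13, position 7=11, position 8=5. The other positions each still have more than one consistent value. That makes 4.

4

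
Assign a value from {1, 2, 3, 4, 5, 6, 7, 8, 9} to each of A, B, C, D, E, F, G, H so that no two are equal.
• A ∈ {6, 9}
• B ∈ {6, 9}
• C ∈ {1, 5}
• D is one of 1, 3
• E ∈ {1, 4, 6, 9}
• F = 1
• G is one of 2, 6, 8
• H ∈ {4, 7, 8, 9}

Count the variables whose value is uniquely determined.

4

F must be 1 (only option left). So C, D, E can't be 1.
That leaves C = 5.
D's domain is down to {3}, so D = 3.
The 2 variables A and B are confined to {6, 9}, which locks those values in; drop them from E, G, H.
E has just one choice, so E = 4. Remove 4 from H.
Determined: C=5, D=3, E=4, F=1. The other variables each still have more than one consistent value. That makes 4.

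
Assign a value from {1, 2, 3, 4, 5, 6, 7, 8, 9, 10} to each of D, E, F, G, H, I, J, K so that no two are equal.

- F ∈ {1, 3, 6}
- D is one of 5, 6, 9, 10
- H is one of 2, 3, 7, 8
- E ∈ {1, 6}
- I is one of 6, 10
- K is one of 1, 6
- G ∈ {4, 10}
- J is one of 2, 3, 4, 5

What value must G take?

E and K share exactly the 2 values {1, 6}; by pigeonhole those values go to them, so strike 1, 6 from D, F, I.
F has just one choice, so F = 3. Eliminate 3 elsewhere: H, J.
I's domain is down to {10}, so I = 10. So D, G can't be 10.
So G = 4.

4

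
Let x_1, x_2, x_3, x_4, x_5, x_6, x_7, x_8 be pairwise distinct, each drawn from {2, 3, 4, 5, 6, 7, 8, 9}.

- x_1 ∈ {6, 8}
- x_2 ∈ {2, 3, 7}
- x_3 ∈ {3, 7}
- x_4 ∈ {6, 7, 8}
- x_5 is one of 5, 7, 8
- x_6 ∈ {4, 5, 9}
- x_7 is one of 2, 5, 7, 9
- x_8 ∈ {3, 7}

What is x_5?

5

The 8 variables together cover exactly {2, 3, 4, 5, 6, 7, 8, 9} — 8 values for 8 variables — and 4 appears only in x_6's list, so x_6 = 4.
The 7 still-open variables together cover exactly {2, 3, 5, 6, 7, 8, 9} — 7 values for 7 variables — and 9 appears only in x_7's list, so x_7 = 9.
The 6 still-open variables draw from only 6 values {2, 3, 5, 6, 7, 8}, so each is used; only x_2 can be 2, hence x_2 = 2.
The 5 still-open variables draw from only 5 values {3, 5, 6, 7, 8}, so each is used; only x_5 can be 5, hence x_5 = 5.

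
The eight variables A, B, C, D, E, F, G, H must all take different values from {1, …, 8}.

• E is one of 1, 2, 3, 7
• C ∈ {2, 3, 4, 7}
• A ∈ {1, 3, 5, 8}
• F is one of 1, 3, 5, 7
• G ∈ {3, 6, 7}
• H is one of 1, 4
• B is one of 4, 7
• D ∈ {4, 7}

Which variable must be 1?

H

Among the 8 variables, 6 fits only G (and all 8 values in {1, 2, 3, 4, 5, 6, 7, 8} must be used), so G = 6.
The 7 still-open variables draw from only 7 values {1, 2, 3, 4, 5, 7, 8}, so each is used; only A can be 8, hence A = 8.
The 6 still-open variables together cover exactly {1, 2, 3, 4, 5, 7} — 6 values for 6 variables — and 5 appears only in F's list, so F = 5.
The 2 variables B and D are confined to {4, 7}, which locks those values in; drop them from C, E, H.
So 1 goes to H.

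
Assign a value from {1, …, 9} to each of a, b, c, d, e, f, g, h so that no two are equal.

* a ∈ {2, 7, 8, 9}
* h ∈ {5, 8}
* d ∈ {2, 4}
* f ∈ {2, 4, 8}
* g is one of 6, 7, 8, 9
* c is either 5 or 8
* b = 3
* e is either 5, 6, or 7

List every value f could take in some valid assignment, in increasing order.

b must be 3 (only option left).
The 2 variables c and h are confined to {5, 8}, which locks those values in; drop them from a, e, f, g.
The 2 variables d and f are confined to {2, 4}, which locks those values in; drop them from a.
No further eliminations apply; f can still be any of 2, 4.

2, 4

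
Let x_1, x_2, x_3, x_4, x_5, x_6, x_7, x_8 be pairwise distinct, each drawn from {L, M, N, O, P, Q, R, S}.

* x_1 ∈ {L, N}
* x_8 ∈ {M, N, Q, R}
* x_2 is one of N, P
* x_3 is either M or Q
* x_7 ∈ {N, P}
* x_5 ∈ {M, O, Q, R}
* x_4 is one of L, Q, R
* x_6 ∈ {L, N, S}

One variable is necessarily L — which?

The 8 variables together cover exactly {L, M, N, O, P, Q, R, S} — 8 values for 8 variables — and O appears only in x_5's list, so x_5 = O.
The 7 still-open variables draw from only 7 values {L, M, N, P, Q, R, S}, so each is used; only x_6 can be S, hence x_6 = S.
x_2 and x_7 between them cover only {N, P} — a naked pair. Remove those values from x_1, x_8.
So L goes to x_1.

x_1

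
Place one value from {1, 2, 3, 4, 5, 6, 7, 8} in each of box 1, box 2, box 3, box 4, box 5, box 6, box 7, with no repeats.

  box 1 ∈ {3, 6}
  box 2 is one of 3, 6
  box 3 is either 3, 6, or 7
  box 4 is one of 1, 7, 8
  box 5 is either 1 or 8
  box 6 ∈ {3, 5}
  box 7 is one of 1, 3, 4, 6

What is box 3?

7

The 7 variables together cover exactly {1, 3, 4, 5, 6, 7, 8} — 7 values for 7 variables — and 4 appears only in box 7's list, so box 7 = 4.
The 6 still-open variables together cover exactly {1, 3, 5, 6, 7, 8} — 6 values for 6 variables — and 5 appears only in box 6's list, so box 6 = 5.
box 1 and box 2 share exactly the 2 values {3, 6}; by pigeonhole those values go to them, so strike 3, 6 from box 3.
So box 3 = 7.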